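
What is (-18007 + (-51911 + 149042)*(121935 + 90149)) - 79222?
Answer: 20599833775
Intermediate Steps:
(-18007 + (-51911 + 149042)*(121935 + 90149)) - 79222 = (-18007 + 97131*212084) - 79222 = (-18007 + 20599931004) - 79222 = 20599912997 - 79222 = 20599833775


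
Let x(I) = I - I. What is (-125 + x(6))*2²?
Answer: -500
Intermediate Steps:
x(I) = 0
(-125 + x(6))*2² = (-125 + 0)*2² = -125*4 = -500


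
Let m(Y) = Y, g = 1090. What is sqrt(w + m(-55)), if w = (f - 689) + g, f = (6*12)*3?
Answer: sqrt(562) ≈ 23.707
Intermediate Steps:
f = 216 (f = 72*3 = 216)
w = 617 (w = (216 - 689) + 1090 = -473 + 1090 = 617)
sqrt(w + m(-55)) = sqrt(617 - 55) = sqrt(562)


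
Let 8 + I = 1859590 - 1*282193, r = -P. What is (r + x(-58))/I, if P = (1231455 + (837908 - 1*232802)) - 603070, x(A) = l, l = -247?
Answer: -112158/143399 ≈ -0.78214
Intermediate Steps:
x(A) = -247
P = 1233491 (P = (1231455 + (837908 - 232802)) - 603070 = (1231455 + 605106) - 603070 = 1836561 - 603070 = 1233491)
r = -1233491 (r = -1*1233491 = -1233491)
I = 1577389 (I = -8 + (1859590 - 1*282193) = -8 + (1859590 - 282193) = -8 + 1577397 = 1577389)
(r + x(-58))/I = (-1233491 - 247)/1577389 = -1233738*1/1577389 = -112158/143399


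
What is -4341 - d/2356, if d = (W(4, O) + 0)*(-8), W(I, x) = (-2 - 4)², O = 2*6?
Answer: -2556777/589 ≈ -4340.9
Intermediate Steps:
O = 12
W(I, x) = 36 (W(I, x) = (-6)² = 36)
d = -288 (d = (36 + 0)*(-8) = 36*(-8) = -288)
-4341 - d/2356 = -4341 - (-288)/2356 = -4341 - 1*(-72/589) = -4341 + 72/589 = -2556777/589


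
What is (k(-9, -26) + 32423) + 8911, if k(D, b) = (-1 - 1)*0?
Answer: 41334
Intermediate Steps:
k(D, b) = 0 (k(D, b) = -2*0 = 0)
(k(-9, -26) + 32423) + 8911 = (0 + 32423) + 8911 = 32423 + 8911 = 41334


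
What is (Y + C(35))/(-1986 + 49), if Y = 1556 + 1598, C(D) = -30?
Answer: -3124/1937 ≈ -1.6128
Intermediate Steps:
Y = 3154
(Y + C(35))/(-1986 + 49) = (3154 - 30)/(-1986 + 49) = 3124/(-1937) = 3124*(-1/1937) = -3124/1937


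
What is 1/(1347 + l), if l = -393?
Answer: 1/954 ≈ 0.0010482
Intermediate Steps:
1/(1347 + l) = 1/(1347 - 393) = 1/954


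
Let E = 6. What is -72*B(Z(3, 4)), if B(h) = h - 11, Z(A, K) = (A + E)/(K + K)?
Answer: 711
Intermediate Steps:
Z(A, K) = (6 + A)/(2*K) (Z(A, K) = (A + 6)/(K + K) = (6 + A)/((2*K)) = (6 + A)*(1/(2*K)) = (6 + A)/(2*K))
B(h) = -11 + h
-72*B(Z(3, 4)) = -72*(-11 + (1/2)*(6 + 3)/4) = -72*(-11 + (1/2)*(1/4)*9) = -72*(-11 + 9/8) = -72*(-79/8) = 711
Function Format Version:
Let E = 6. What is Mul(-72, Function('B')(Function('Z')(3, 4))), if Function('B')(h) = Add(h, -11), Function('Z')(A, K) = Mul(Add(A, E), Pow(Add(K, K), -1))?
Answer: 711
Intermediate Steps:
Function('Z')(A, K) = Mul(Rational(1, 2), Pow(K, -1), Add(6, A)) (Function('Z')(A, K) = Mul(Add(A, 6), Pow(Add(K, K), -1)) = Mul(Add(6, A), Pow(Mul(2, K), -1)) = Mul(Add(6, A), Mul(Rational(1, 2), Pow(K, -1))) = Mul(Rational(1, 2), Pow(K, -1), Add(6, A)))
Function('B')(h) = Add(-11, h)
Mul(-72, Function('B')(Function('Z')(3, 4))) = Mul(-72, Add(-11, Mul(Rational(1, 2), Pow(4, -1), Add(6, 3)))) = Mul(-72, Add(-11, Mul(Rational(1, 2), Rational(1, 4), 9))) = Mul(-72, Add(-11, Rational(9, 8))) = Mul(-72, Rational(-79, 8)) = 711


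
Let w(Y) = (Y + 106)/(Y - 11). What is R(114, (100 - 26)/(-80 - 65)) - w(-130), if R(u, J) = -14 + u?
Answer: 4692/47 ≈ 99.830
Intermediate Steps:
w(Y) = (106 + Y)/(-11 + Y)
R(114, (100 - 26)/(-80 - 65)) - w(-130) = (-14 + 114) - (106 - 130)/(-11 - 130) = 100 - (-24)/(-141) = 100 - (-1)*(-24)/141 = 100 - 1*8/47 = 100 - 8/47 = 4692/47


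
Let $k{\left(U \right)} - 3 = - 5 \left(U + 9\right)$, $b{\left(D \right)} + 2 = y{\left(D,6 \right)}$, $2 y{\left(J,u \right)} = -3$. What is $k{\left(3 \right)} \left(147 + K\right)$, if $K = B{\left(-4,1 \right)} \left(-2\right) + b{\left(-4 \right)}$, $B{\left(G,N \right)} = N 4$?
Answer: $- \frac{15447}{2} \approx -7723.5$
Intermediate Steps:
$y{\left(J,u \right)} = - \frac{3}{2}$ ($y{\left(J,u \right)} = \frac{1}{2} \left(-3\right) = - \frac{3}{2}$)
$B{\left(G,N \right)} = 4 N$
$b{\left(D \right)} = - \frac{7}{2}$ ($b{\left(D \right)} = -2 - \frac{3}{2} = - \frac{7}{2}$)
$k{\left(U \right)} = -42 - 5 U$ ($k{\left(U \right)} = 3 - 5 \left(U + 9\right) = 3 - 5 \left(9 + U\right) = 3 - \left(45 + 5 U\right) = -42 - 5 U$)
$K = - \frac{23}{2}$ ($K = 4 \cdot 1 \left(-2\right) - \frac{7}{2} = 4 \left(-2\right) - \frac{7}{2} = -8 - \frac{7}{2} = - \frac{23}{2} \approx -11.5$)
$k{\left(3 \right)} \left(147 + K\right) = \left(-42 - 15\right) \left(147 - \frac{23}{2}\right) = \left(-42 - 15\right) \frac{271}{2} = \left(-57\right) \frac{271}{2} = - \frac{15447}{2}$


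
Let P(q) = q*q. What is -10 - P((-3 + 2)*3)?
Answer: -19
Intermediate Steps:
P(q) = q²
-10 - P((-3 + 2)*3) = -10 - ((-3 + 2)*3)² = -10 - (-1*3)² = -10 - 1*(-3)² = -10 - 1*9 = -10 - 9 = -19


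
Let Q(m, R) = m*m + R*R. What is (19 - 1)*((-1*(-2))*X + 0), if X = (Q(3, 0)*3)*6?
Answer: 5832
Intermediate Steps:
Q(m, R) = R² + m² (Q(m, R) = m² + R² = R² + m²)
X = 162 (X = ((0² + 3²)*3)*6 = ((0 + 9)*3)*6 = (9*3)*6 = 27*6 = 162)
(19 - 1)*((-1*(-2))*X + 0) = (19 - 1)*(-1*(-2)*162 + 0) = 18*(2*162 + 0) = 18*(324 + 0) = 18*324 = 5832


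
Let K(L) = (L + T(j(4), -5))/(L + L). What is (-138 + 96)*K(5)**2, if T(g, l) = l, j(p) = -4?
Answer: 0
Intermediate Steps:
K(L) = (-5 + L)/(2*L) (K(L) = (L - 5)/(L + L) = (-5 + L)/((2*L)) = (-5 + L)*(1/(2*L)) = (-5 + L)/(2*L))
(-138 + 96)*K(5)**2 = (-138 + 96)*((1/2)*(-5 + 5)/5)**2 = -42*((1/2)*(1/5)*0)**2 = -42*0**2 = -42*0 = 0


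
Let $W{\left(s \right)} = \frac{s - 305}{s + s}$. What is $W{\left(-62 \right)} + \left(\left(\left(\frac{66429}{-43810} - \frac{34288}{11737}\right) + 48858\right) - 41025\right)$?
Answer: $\frac{249671068930029}{31880274140} \approx 7831.5$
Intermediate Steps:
$W{\left(s \right)} = \frac{-305 + s}{2 s}$
$W{\left(-62 \right)} + \left(\left(\left(\frac{66429}{-43810} - \frac{34288}{11737}\right) + 48858\right) - 41025\right) = \frac{-305 - 62}{2 \left(-62\right)} + \left(\left(\left(\frac{66429}{-43810} - \frac{34288}{11737}\right) + 48858\right) - 41025\right) = \frac{1}{2} \left(- \frac{1}{62}\right) \left(-367\right) + \left(\left(\left(66429 \left(- \frac{1}{43810}\right) - \frac{34288}{11737}\right) + 48858\right) - 41025\right) = \frac{367}{124} + \left(\left(\left(- \frac{66429}{43810} - \frac{34288}{11737}\right) + 48858\right) - 41025\right) = \frac{367}{124} + \left(\left(- \frac{2281834453}{514197970} + 48858\right) - 41025\right) = \frac{367}{124} + \left(\frac{25120402583807}{514197970} - 41025\right) = \frac{367}{124} + \frac{4025430864557}{514197970} = \frac{249671068930029}{31880274140}$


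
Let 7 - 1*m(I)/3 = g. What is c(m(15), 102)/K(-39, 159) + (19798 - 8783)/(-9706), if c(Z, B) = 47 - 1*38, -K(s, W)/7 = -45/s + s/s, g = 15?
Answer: -1647271/951188 ≈ -1.7318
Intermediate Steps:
m(I) = -24 (m(I) = 21 - 3*15 = 21 - 45 = -24)
K(s, W) = -7 + 315/s (K(s, W) = -7*(-45/s + s/s) = -7*(-45/s + 1) = -7*(1 - 45/s) = -7 + 315/s)
c(Z, B) = 9 (c(Z, B) = 47 - 38 = 9)
c(m(15), 102)/K(-39, 159) + (19798 - 8783)/(-9706) = 9/(-7 + 315/(-39)) + (19798 - 8783)/(-9706) = 9/(-7 + 315*(-1/39)) + 11015*(-1/9706) = 9/(-7 - 105/13) - 11015/9706 = 9/(-196/13) - 11015/9706 = 9*(-13/196) - 11015/9706 = -117/196 - 11015/9706 = -1647271/951188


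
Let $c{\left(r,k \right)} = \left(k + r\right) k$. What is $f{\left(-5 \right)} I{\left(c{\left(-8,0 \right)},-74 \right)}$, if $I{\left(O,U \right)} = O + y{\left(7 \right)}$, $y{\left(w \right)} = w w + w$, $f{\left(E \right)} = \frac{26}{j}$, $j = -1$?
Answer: $-1456$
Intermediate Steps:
$c{\left(r,k \right)} = k \left(k + r\right)$
$f{\left(E \right)} = -26$ ($f{\left(E \right)} = \frac{26}{-1} = 26 \left(-1\right) = -26$)
$y{\left(w \right)} = w + w^{2}$ ($y{\left(w \right)} = w^{2} + w = w + w^{2}$)
$I{\left(O,U \right)} = 56 + O$ ($I{\left(O,U \right)} = O + 7 \left(1 + 7\right) = O + 7 \cdot 8 = O + 56 = 56 + O$)
$f{\left(-5 \right)} I{\left(c{\left(-8,0 \right)},-74 \right)} = - 26 \left(56 + 0 \left(0 - 8\right)\right) = - 26 \left(56 + 0 \left(-8\right)\right) = - 26 \left(56 + 0\right) = \left(-26\right) 56 = -1456$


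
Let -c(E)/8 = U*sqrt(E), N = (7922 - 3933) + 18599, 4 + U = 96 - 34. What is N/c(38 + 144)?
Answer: -5647*sqrt(182)/21112 ≈ -3.6085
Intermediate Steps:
U = 58 (U = -4 + (96 - 34) = -4 + 62 = 58)
N = 22588 (N = 3989 + 18599 = 22588)
c(E) = -464*sqrt(E)
N/c(38 + 144) = 22588/((-464*sqrt(38 + 144))) = 22588/((-464*sqrt(182))) = 22588*(-sqrt(182)/84448) = -5647*sqrt(182)/21112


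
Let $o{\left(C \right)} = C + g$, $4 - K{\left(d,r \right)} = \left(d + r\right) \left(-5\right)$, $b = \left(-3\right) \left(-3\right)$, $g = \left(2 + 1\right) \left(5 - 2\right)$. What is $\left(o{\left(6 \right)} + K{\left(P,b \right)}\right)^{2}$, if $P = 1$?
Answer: $4761$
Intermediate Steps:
$g = 9$ ($g = 3 \cdot 3 = 9$)
$b = 9$
$K{\left(d,r \right)} = 4 + 5 d + 5 r$ ($K{\left(d,r \right)} = 4 - \left(d + r\right) \left(-5\right) = 4 - \left(- 5 d - 5 r\right) = 4 + \left(5 d + 5 r\right) = 4 + 5 d + 5 r$)
$o{\left(C \right)} = 9 + C$ ($o{\left(C \right)} = C + 9 = 9 + C$)
$\left(o{\left(6 \right)} + K{\left(P,b \right)}\right)^{2} = \left(\left(9 + 6\right) + \left(4 + 5 \cdot 1 + 5 \cdot 9\right)\right)^{2} = \left(15 + \left(4 + 5 + 45\right)\right)^{2} = \left(15 + 54\right)^{2} = 69^{2} = 4761$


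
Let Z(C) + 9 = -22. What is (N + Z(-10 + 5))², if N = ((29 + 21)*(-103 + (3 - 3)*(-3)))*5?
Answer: 664659961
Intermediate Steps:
Z(C) = -31 (Z(C) = -9 - 22 = -31)
N = -25750 (N = (50*(-103 + 0*(-3)))*5 = (50*(-103 + 0))*5 = (50*(-103))*5 = -5150*5 = -25750)
(N + Z(-10 + 5))² = (-25750 - 31)² = (-25781)² = 664659961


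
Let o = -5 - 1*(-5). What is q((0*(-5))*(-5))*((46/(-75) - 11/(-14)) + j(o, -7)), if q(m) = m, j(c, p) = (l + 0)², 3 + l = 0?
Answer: 0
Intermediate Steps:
l = -3 (l = -3 + 0 = -3)
o = 0 (o = -5 + 5 = 0)
j(c, p) = 9 (j(c, p) = (-3 + 0)² = (-3)² = 9)
q((0*(-5))*(-5))*((46/(-75) - 11/(-14)) + j(o, -7)) = ((0*(-5))*(-5))*((46/(-75) - 11/(-14)) + 9) = (0*(-5))*((46*(-1/75) - 11*(-1/14)) + 9) = 0*((-46/75 + 11/14) + 9) = 0*(181/1050 + 9) = 0*(9631/1050) = 0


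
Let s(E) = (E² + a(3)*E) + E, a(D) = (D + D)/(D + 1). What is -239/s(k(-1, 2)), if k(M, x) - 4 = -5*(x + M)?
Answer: 478/3 ≈ 159.33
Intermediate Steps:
a(D) = 2*D/(1 + D) (a(D) = (2*D)/(1 + D) = 2*D/(1 + D))
k(M, x) = 4 - 5*M - 5*x (k(M, x) = 4 - 5*(x + M) = 4 - 5*(M + x) = 4 + (-5*M - 5*x) = 4 - 5*M - 5*x)
s(E) = E² + 5*E/2 (s(E) = (E² + (2*3/(1 + 3))*E) + E = (E² + (2*3/4)*E) + E = (E² + (2*3*(¼))*E) + E = (E² + 3*E/2) + E = E² + 5*E/2)
-239/s(k(-1, 2)) = -239*2/((5 + 2*(4 - 5*(-1) - 5*2))*(4 - 5*(-1) - 5*2)) = -239*2/((5 + 2*(4 + 5 - 10))*(4 + 5 - 10)) = -239*(-2/(5 + 2*(-1))) = -239*(-2/(5 - 2)) = -239/((½)*(-1)*3) = -239/(-3/2) = -239*(-⅔) = 478/3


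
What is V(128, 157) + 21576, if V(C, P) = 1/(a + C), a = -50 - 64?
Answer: 302065/14 ≈ 21576.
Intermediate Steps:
a = -114
V(C, P) = 1/(-114 + C)
V(128, 157) + 21576 = 1/(-114 + 128) + 21576 = 1/14 + 21576 = 302065/14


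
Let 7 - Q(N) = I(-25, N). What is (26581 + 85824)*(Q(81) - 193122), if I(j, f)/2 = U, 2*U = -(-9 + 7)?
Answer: -21707316385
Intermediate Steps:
U = 1 (U = (-(-9 + 7))/2 = (-1*(-2))/2 = (½)*2 = 1)
I(j, f) = 2 (I(j, f) = 2*1 = 2)
Q(N) = 5 (Q(N) = 7 - 1*2 = 7 - 2 = 5)
(26581 + 85824)*(Q(81) - 193122) = (26581 + 85824)*(5 - 193122) = 112405*(-193117) = -21707316385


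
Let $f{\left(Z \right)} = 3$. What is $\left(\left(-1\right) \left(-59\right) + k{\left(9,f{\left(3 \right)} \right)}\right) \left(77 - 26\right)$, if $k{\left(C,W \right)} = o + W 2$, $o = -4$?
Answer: $3111$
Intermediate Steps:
$k{\left(C,W \right)} = -4 + 2 W$ ($k{\left(C,W \right)} = -4 + W 2 = -4 + 2 W$)
$\left(\left(-1\right) \left(-59\right) + k{\left(9,f{\left(3 \right)} \right)}\right) \left(77 - 26\right) = \left(\left(-1\right) \left(-59\right) + \left(-4 + 2 \cdot 3\right)\right) \left(77 - 26\right) = \left(59 + \left(-4 + 6\right)\right) 51 = \left(59 + 2\right) 51 = 61 \cdot 51 = 3111$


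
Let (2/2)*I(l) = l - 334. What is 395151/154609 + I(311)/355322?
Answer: 140402287615/54935979098 ≈ 2.5557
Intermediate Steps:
I(l) = -334 + l (I(l) = l - 334 = -334 + l)
395151/154609 + I(311)/355322 = 395151/154609 + (-334 + 311)/355322 = 395151*(1/154609) - 23*1/355322 = 395151/154609 - 23/355322 = 140402287615/54935979098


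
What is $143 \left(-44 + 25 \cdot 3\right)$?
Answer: $4433$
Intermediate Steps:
$143 \left(-44 + 25 \cdot 3\right) = 143 \left(-44 + 75\right) = 143 \cdot 31 = 4433$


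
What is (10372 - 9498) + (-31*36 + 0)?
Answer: -242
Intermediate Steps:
(10372 - 9498) + (-31*36 + 0) = 874 + (-1116 + 0) = 874 - 1116 = -242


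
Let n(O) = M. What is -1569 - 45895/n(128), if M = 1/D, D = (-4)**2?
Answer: -735889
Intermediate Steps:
D = 16
M = 1/16 ≈ 0.062500
n(O) = 1/16
-1569 - 45895/n(128) = -1569 - 45895/1/16 = -1569 - 45895*16 = -1569 - 734320 = -735889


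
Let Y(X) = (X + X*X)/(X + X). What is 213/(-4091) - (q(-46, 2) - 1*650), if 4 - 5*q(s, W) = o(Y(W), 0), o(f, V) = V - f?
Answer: 26544369/40910 ≈ 648.85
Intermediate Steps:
Y(X) = (X + X**2)/(2*X) (Y(X) = (X + X**2)/((2*X)) = (X + X**2)*(1/(2*X)) = (X + X**2)/(2*X))
q(s, W) = 9/10 + W/10 (q(s, W) = 4/5 - (0 - (1/2 + W/2))/5 = 4/5 - (0 + (-1/2 - W/2))/5 = 4/5 - (-1/2 - W/2)/5 = 4/5 + (1/10 + W/10) = 9/10 + W/10)
213/(-4091) - (q(-46, 2) - 1*650) = 213/(-4091) - ((9/10 + (1/10)*2) - 1*650) = 213*(-1/4091) - ((9/10 + 1/5) - 650) = -213/4091 - (11/10 - 650) = -213/4091 - 1*(-6489/10) = -213/4091 + 6489/10 = 26544369/40910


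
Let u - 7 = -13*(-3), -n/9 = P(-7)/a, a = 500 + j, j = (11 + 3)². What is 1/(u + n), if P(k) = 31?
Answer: 232/10579 ≈ 0.021930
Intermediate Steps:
j = 196 (j = 14² = 196)
a = 696 (a = 500 + 196 = 696)
n = -93/232 (n = -279/696 = -9*31/696 = -93/232 ≈ -0.40086)
u = 46 (u = 7 - 13*(-3) = 7 + 39 = 46)
1/(u + n) = 1/(46 - 93/232) = 1/(10579/232) = 232/10579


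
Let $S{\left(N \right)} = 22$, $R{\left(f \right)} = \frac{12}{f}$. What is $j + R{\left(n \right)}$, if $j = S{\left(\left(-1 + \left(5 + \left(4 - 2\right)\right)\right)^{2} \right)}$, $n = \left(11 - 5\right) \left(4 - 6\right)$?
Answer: $21$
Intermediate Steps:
$n = -12$ ($n = 6 \left(-2\right) = -12$)
$j = 22$
$j + R{\left(n \right)} = 22 + \frac{12}{-12} = 22 + 12 \left(- \frac{1}{12}\right) = 22 - 1 = 21$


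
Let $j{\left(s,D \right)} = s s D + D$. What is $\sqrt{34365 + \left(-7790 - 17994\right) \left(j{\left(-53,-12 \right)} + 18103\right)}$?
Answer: $\sqrt{402703093} \approx 20067.0$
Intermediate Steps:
$j{\left(s,D \right)} = D + D s^{2}$ ($j{\left(s,D \right)} = s^{2} D + D = D s^{2} + D = D + D s^{2}$)
$\sqrt{34365 + \left(-7790 - 17994\right) \left(j{\left(-53,-12 \right)} + 18103\right)} = \sqrt{34365 + \left(-7790 - 17994\right) \left(- 12 \left(1 + \left(-53\right)^{2}\right) + 18103\right)} = \sqrt{34365 - 25784 \left(- 12 \left(1 + 2809\right) + 18103\right)} = \sqrt{34365 - 25784 \left(\left(-12\right) 2810 + 18103\right)} = \sqrt{34365 - 25784 \left(-33720 + 18103\right)} = \sqrt{34365 - -402668728} = \sqrt{34365 + 402668728} = \sqrt{402703093}$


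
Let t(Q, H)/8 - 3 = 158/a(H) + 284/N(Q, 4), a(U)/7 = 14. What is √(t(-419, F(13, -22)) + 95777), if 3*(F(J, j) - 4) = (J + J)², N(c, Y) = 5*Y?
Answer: √117511185/35 ≈ 309.72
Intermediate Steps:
a(U) = 98 (a(U) = 7*14 = 98)
F(J, j) = 4 + 4*J²/3 (F(J, j) = 4 + (J + J)²/3 = 4 + (2*J)²/3 = 4 + (4*J²)/3 = 4 + 4*J²/3)
t(Q, H) = 36872/245 (t(Q, H) = 24 + 8*(158/98 + 284/((5*4))) = 24 + 8*(158*(1/98) + 284/20) = 24 + 8*(79/49 + 284*(1/20)) = 24 + 8*(79/49 + 71/5) = 24 + 8*(3874/245) = 24 + 30992/245 = 36872/245)
√(t(-419, F(13, -22)) + 95777) = √(36872/245 + 95777) = √(23502237/245) = √117511185/35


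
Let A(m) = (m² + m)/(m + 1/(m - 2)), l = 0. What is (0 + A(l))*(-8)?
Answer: 0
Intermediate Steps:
A(m) = (m + m²)/(m + 1/(-2 + m))
(0 + A(l))*(-8) = (0 + 0*(-2 + 0² - 1*0)/(1 + 0² - 2*0))*(-8) = (0 + 0*(-2 + 0 + 0)/(1 + 0 + 0))*(-8) = (0 + 0*(-2)/1)*(-8) = (0 + 0*1*(-2))*(-8) = (0 + 0)*(-8) = 0*(-8) = 0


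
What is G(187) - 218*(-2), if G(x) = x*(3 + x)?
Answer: 35966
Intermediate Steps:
G(187) - 218*(-2) = 187*(3 + 187) - 218*(-2) = 187*190 + 436 = 35530 + 436 = 35966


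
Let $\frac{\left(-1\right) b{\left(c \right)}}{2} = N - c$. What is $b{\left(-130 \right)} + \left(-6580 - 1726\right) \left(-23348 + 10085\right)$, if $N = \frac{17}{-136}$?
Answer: $\frac{440648873}{4} \approx 1.1016 \cdot 10^{8}$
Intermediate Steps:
$N = - \frac{1}{8}$ ($N = 17 \left(- \frac{1}{136}\right) = - \frac{1}{8} \approx -0.125$)
$b{\left(c \right)} = \frac{1}{4} + 2 c$ ($b{\left(c \right)} = - 2 \left(- \frac{1}{8} - c\right) = \frac{1}{4} + 2 c$)
$b{\left(-130 \right)} + \left(-6580 - 1726\right) \left(-23348 + 10085\right) = \left(\frac{1}{4} + 2 \left(-130\right)\right) + \left(-6580 - 1726\right) \left(-23348 + 10085\right) = \left(\frac{1}{4} - 260\right) - -110162478 = - \frac{1039}{4} + 110162478 = \frac{440648873}{4}$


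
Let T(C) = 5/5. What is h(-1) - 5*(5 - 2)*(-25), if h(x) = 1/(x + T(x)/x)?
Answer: 749/2 ≈ 374.50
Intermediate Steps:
T(C) = 1 (T(C) = 5*(⅕) = 1)
h(x) = 1/(x + 1/x)
h(-1) - 5*(5 - 2)*(-25) = -1/(1 + (-1)²) - 5*(5 - 2)*(-25) = -1/(1 + 1) - 5*3*(-25) = -1/2 - 15*(-25) = -1*½ + 375 = -½ + 375 = 749/2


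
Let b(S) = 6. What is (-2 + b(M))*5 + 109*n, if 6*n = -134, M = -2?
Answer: -7243/3 ≈ -2414.3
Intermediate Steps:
n = -67/3 (n = (⅙)*(-134) = -67/3 ≈ -22.333)
(-2 + b(M))*5 + 109*n = (-2 + 6)*5 + 109*(-67/3) = 4*5 - 7303/3 = 20 - 7303/3 = -7243/3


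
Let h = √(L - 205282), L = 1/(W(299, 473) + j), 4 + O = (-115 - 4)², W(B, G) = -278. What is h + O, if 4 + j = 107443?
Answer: 14157 + I*√2357351725035561/107161 ≈ 14157.0 + 453.08*I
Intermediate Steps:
j = 107439 (j = -4 + 107443 = 107439)
O = 14157 (O = -4 + (-115 - 4)² = -4 + (-119)² = -4 + 14161 = 14157)
L = 1/107161 (L = 1/(-278 + 107439) = 1/107161 ≈ 9.3318e-6)
h = I*√2357351725035561/107161 (h = √(1/107161 - 205282) = √(-21998224401/107161) = I*√2357351725035561/107161 ≈ 453.08*I)
h + O = I*√2357351725035561/107161 + 14157 = 14157 + I*√2357351725035561/107161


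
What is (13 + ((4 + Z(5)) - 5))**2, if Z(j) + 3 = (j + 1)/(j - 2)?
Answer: 121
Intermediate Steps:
Z(j) = -3 + (1 + j)/(-2 + j) (Z(j) = -3 + (j + 1)/(j - 2) = -3 + (1 + j)/(-2 + j))
(13 + ((4 + Z(5)) - 5))**2 = (13 + ((4 + (7 - 2*5)/(-2 + 5)) - 5))**2 = (13 + ((4 + (7 - 10)/3) - 5))**2 = (13 + ((4 + (1/3)*(-3)) - 5))**2 = (13 + ((4 - 1) - 5))**2 = (13 + (3 - 5))**2 = (13 - 2)**2 = 11**2 = 121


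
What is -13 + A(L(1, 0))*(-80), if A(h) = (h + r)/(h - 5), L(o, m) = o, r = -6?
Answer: -113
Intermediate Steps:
A(h) = (-6 + h)/(-5 + h) (A(h) = (h - 6)/(h - 5) = (-6 + h)/(-5 + h))
-13 + A(L(1, 0))*(-80) = -13 + ((-6 + 1)/(-5 + 1))*(-80) = -13 + (-5/(-4))*(-80) = -13 - 1/4*(-5)*(-80) = -13 + (5/4)*(-80) = -13 - 100 = -113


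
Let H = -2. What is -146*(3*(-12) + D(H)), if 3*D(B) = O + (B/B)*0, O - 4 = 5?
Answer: 4818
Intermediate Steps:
O = 9 (O = 4 + 5 = 9)
D(B) = 3 (D(B) = (9 + (B/B)*0)/3 = (9 + 1*0)/3 = (9 + 0)/3 = (1/3)*9 = 3)
-146*(3*(-12) + D(H)) = -146*(3*(-12) + 3) = -146*(-36 + 3) = -146*(-33) = 4818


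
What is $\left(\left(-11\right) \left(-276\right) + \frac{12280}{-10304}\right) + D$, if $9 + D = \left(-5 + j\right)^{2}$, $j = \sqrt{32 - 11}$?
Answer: $\frac{3956489}{1288} - 10 \sqrt{21} \approx 3026.0$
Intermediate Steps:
$j = \sqrt{21} \approx 4.5826$
$D = -9 + \left(-5 + \sqrt{21}\right)^{2} \approx -8.8258$
$\left(\left(-11\right) \left(-276\right) + \frac{12280}{-10304}\right) + D = \left(\left(-11\right) \left(-276\right) + \frac{12280}{-10304}\right) + \left(37 - 10 \sqrt{21}\right) = \left(3036 + 12280 \left(- \frac{1}{10304}\right)\right) + \left(37 - 10 \sqrt{21}\right) = \left(3036 - \frac{1535}{1288}\right) + \left(37 - 10 \sqrt{21}\right) = \frac{3908833}{1288} + \left(37 - 10 \sqrt{21}\right) = \frac{3956489}{1288} - 10 \sqrt{21}$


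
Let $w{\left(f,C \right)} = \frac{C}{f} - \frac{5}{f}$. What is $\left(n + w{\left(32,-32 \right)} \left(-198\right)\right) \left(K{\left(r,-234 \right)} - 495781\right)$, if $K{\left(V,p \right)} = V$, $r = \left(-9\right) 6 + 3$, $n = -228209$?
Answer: $\frac{226079620699}{2} \approx 1.1304 \cdot 10^{11}$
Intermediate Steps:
$r = -51$ ($r = -54 + 3 = -51$)
$w{\left(f,C \right)} = - \frac{5}{f} + \frac{C}{f}$
$\left(n + w{\left(32,-32 \right)} \left(-198\right)\right) \left(K{\left(r,-234 \right)} - 495781\right) = \left(-228209 + \frac{-5 - 32}{32} \left(-198\right)\right) \left(-51 - 495781\right) = \left(-228209 + \frac{1}{32} \left(-37\right) \left(-198\right)\right) \left(-495832\right) = \left(-228209 - - \frac{3663}{16}\right) \left(-495832\right) = \left(-228209 + \frac{3663}{16}\right) \left(-495832\right) = \left(- \frac{3647681}{16}\right) \left(-495832\right) = \frac{226079620699}{2}$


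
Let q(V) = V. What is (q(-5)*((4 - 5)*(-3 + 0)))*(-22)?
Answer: 330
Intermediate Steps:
(q(-5)*((4 - 5)*(-3 + 0)))*(-22) = -5*(4 - 5)*(-3 + 0)*(-22) = -(-5)*(-3)*(-22) = -5*3*(-22) = -15*(-22) = 330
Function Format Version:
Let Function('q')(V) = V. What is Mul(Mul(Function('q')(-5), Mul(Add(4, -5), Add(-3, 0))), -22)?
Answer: 330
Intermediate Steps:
Mul(Mul(Function('q')(-5), Mul(Add(4, -5), Add(-3, 0))), -22) = Mul(Mul(-5, Mul(Add(4, -5), Add(-3, 0))), -22) = Mul(Mul(-5, Mul(-1, -3)), -22) = Mul(Mul(-5, 3), -22) = Mul(-15, -22) = 330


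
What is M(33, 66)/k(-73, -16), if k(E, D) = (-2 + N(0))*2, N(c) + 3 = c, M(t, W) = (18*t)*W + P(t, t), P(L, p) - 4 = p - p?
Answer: -19604/5 ≈ -3920.8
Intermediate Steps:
P(L, p) = 4 (P(L, p) = 4 + (p - p) = 4 + 0 = 4)
M(t, W) = 4 + 18*W*t (M(t, W) = (18*t)*W + 4 = 18*W*t + 4 = 4 + 18*W*t)
N(c) = -3 + c
k(E, D) = -10 (k(E, D) = (-2 + (-3 + 0))*2 = (-2 - 3)*2 = -5*2 = -10)
M(33, 66)/k(-73, -16) = (4 + 18*66*33)/(-10) = (4 + 39204)*(-⅒) = 39208*(-⅒) = -19604/5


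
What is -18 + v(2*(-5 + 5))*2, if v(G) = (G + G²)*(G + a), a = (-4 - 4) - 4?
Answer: -18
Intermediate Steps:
a = -12 (a = -8 - 4 = -12)
v(G) = (-12 + G)*(G + G²) (v(G) = (G + G²)*(G - 12) = (G + G²)*(-12 + G) = (-12 + G)*(G + G²))
-18 + v(2*(-5 + 5))*2 = -18 + ((2*(-5 + 5))*(-12 + (2*(-5 + 5))² - 22*(-5 + 5)))*2 = -18 + ((2*0)*(-12 + (2*0)² - 22*0))*2 = -18 + (0*(-12 + 0² - 11*0))*2 = -18 + (0*(-12 + 0 + 0))*2 = -18 + (0*(-12))*2 = -18 + 0*2 = -18 + 0 = -18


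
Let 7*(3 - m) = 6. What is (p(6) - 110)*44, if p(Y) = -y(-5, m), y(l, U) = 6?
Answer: -5104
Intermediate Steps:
m = 15/7 (m = 3 - ⅐*6 = 3 - 6/7 = 15/7 ≈ 2.1429)
p(Y) = -6 (p(Y) = -1*6 = -6)
(p(6) - 110)*44 = (-6 - 110)*44 = -116*44 = -5104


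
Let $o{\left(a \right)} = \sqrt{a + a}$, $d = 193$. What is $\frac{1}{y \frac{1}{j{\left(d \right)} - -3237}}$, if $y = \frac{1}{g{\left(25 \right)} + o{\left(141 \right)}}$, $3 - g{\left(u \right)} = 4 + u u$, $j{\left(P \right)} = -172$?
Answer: $-1918690 + 3065 \sqrt{282} \approx -1.8672 \cdot 10^{6}$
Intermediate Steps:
$o{\left(a \right)} = \sqrt{2} \sqrt{a}$ ($o{\left(a \right)} = \sqrt{2 a} = \sqrt{2} \sqrt{a}$)
$g{\left(u \right)} = -1 - u^{2}$ ($g{\left(u \right)} = 3 - \left(4 + u u\right) = 3 - \left(4 + u^{2}\right) = -1 - u^{2}$)
$y = \frac{1}{-626 + \sqrt{282}}$ ($y = \frac{1}{\left(-1 - 25^{2}\right) + \sqrt{2} \sqrt{141}} = \frac{1}{\left(-1 - 625\right) + \sqrt{282}} = \frac{1}{-626 + \sqrt{282}} \approx -0.0016415$)
$\frac{1}{y \frac{1}{j{\left(d \right)} - -3237}} = \frac{1}{\left(- \frac{313}{195797} - \frac{\sqrt{282}}{391594}\right) \frac{1}{-172 - -3237}} = \frac{1}{\left(- \frac{313}{195797} - \frac{\sqrt{282}}{391594}\right) \frac{1}{-172 + 3237}} = \frac{1}{\left(- \frac{313}{195797} - \frac{\sqrt{282}}{391594}\right) \frac{1}{3065}} = \frac{1}{- \frac{313}{600117805} - \frac{\sqrt{282}}{1200235610}}$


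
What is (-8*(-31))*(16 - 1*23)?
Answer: -1736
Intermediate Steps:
(-8*(-31))*(16 - 1*23) = 248*(16 - 23) = 248*(-7) = -1736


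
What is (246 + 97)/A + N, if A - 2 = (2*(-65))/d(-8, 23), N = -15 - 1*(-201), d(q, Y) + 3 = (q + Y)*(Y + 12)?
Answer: 174525/457 ≈ 381.89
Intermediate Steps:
d(q, Y) = -3 + (12 + Y)*(Y + q) (d(q, Y) = -3 + (q + Y)*(Y + 12) = -3 + (Y + q)*(12 + Y) = -3 + (12 + Y)*(Y + q))
N = 186 (N = -15 + 201 = 186)
A = 457/261 (A = 2 + (2*(-65))/(-3 + 23² + 12*23 + 12*(-8) + 23*(-8)) = 2 - 130/(-3 + 529 + 276 - 96 - 184) = 2 - 130/522 = 2 - 130*1/522 = 2 - 65/261 = 457/261 ≈ 1.7510)
(246 + 97)/A + N = (246 + 97)/(457/261) + 186 = 343*(261/457) + 186 = 89523/457 + 186 = 174525/457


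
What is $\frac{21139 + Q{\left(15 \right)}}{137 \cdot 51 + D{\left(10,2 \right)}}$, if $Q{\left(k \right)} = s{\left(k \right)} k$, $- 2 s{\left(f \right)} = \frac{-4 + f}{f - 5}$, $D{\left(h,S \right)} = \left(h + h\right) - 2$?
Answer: $\frac{84523}{28020} \approx 3.0165$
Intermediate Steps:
$D{\left(h,S \right)} = -2 + 2 h$ ($D{\left(h,S \right)} = 2 h - 2 = -2 + 2 h$)
$s{\left(f \right)} = - \frac{-4 + f}{2 \left(-5 + f\right)}$ ($s{\left(f \right)} = - \frac{\left(-4 + f\right) \frac{1}{f - 5}}{2} = - \frac{\left(-4 + f\right) \frac{1}{-5 + f}}{2} = - \frac{\frac{1}{-5 + f} \left(-4 + f\right)}{2} = - \frac{-4 + f}{2 \left(-5 + f\right)}$)
$Q{\left(k \right)} = \frac{k \left(4 - k\right)}{2 \left(-5 + k\right)}$ ($Q{\left(k \right)} = \frac{4 - k}{2 \left(-5 + k\right)} k = \frac{k \left(4 - k\right)}{2 \left(-5 + k\right)}$)
$\frac{21139 + Q{\left(15 \right)}}{137 \cdot 51 + D{\left(10,2 \right)}} = \frac{21139 + \frac{1}{2} \cdot 15 \frac{1}{-5 + 15} \left(4 - 15\right)}{137 \cdot 51 + \left(-2 + 2 \cdot 10\right)} = \frac{21139 + \frac{1}{2} \cdot 15 \cdot \frac{1}{10} \left(4 - 15\right)}{6987 + \left(-2 + 20\right)} = \frac{21139 + \frac{1}{2} \cdot 15 \cdot \frac{1}{10} \left(-11\right)}{6987 + 18} = \frac{21139 - \frac{33}{4}}{7005} = \frac{84523}{4} \cdot \frac{1}{7005} = \frac{84523}{28020}$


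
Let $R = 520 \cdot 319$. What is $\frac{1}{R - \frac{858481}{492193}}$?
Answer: $\frac{37861}{6280316643} \approx 6.0285 \cdot 10^{-6}$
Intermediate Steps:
$R = 165880$
$\frac{1}{R - \frac{858481}{492193}} = \frac{1}{165880 - \frac{858481}{492193}} = \frac{1}{165880 - \frac{66037}{37861}} = \frac{1}{\frac{6280316643}{37861}} = \frac{37861}{6280316643}$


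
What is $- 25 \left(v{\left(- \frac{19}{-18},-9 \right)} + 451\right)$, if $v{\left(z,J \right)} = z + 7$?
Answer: $- \frac{206575}{18} \approx -11476.0$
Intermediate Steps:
$v{\left(z,J \right)} = 7 + z$
$- 25 \left(v{\left(- \frac{19}{-18},-9 \right)} + 451\right) = - 25 \left(\left(7 - \frac{19}{-18}\right) + 451\right) = - 25 \left(\left(7 - - \frac{19}{18}\right) + 451\right) = - 25 \left(\left(7 + \frac{19}{18}\right) + 451\right) = - 25 \left(\frac{145}{18} + 451\right) = \left(-25\right) \frac{8263}{18} = - \frac{206575}{18}$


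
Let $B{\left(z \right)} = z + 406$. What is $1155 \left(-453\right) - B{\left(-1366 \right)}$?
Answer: $-522255$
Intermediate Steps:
$B{\left(z \right)} = 406 + z$
$1155 \left(-453\right) - B{\left(-1366 \right)} = 1155 \left(-453\right) - \left(406 - 1366\right) = -523215 - -960 = -523215 + 960 = -522255$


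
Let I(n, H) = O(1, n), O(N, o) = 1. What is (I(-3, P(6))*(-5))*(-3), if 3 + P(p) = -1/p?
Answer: 15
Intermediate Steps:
P(p) = -3 - 1/p
I(n, H) = 1
(I(-3, P(6))*(-5))*(-3) = (1*(-5))*(-3) = -5*(-3) = 15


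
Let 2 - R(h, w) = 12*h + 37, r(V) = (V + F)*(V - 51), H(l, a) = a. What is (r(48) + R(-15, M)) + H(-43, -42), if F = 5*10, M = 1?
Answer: -191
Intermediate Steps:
F = 50
r(V) = (-51 + V)*(50 + V) (r(V) = (V + 50)*(V - 51) = (50 + V)*(-51 + V) = (-51 + V)*(50 + V))
R(h, w) = -35 - 12*h (R(h, w) = 2 - (12*h + 37) = 2 - (37 + 12*h) = 2 + (-37 - 12*h) = -35 - 12*h)
(r(48) + R(-15, M)) + H(-43, -42) = ((-2550 + 48**2 - 1*48) + (-35 - 12*(-15))) - 42 = ((-2550 + 2304 - 48) + (-35 + 180)) - 42 = (-294 + 145) - 42 = -149 - 42 = -191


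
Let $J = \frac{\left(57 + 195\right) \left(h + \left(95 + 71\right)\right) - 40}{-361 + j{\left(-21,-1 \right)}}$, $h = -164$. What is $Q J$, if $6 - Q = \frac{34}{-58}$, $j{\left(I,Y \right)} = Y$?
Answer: $- \frac{1528}{181} \approx -8.442$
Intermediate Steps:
$Q = \frac{191}{29}$ ($Q = 6 - \frac{34}{-58} = 6 - 34 \left(- \frac{1}{58}\right) = 6 - - \frac{17}{29} = 6 + \frac{17}{29} = \frac{191}{29} \approx 6.5862$)
$J = - \frac{232}{181}$ ($J = \frac{\left(57 + 195\right) \left(-164 + \left(95 + 71\right)\right) - 40}{-361 - 1} = \frac{252 \left(-164 + 166\right) - 40}{-362} = \left(252 \cdot 2 - 40\right) \left(- \frac{1}{362}\right) = \left(504 - 40\right) \left(- \frac{1}{362}\right) = 464 \left(- \frac{1}{362}\right) = - \frac{232}{181} \approx -1.2818$)
$Q J = \frac{191}{29} \left(- \frac{232}{181}\right) = - \frac{1528}{181}$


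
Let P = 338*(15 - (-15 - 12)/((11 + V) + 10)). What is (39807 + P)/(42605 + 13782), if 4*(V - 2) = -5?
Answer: 1313601/1635223 ≈ 0.80332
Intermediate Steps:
V = 3/4 (V = 2 + (1/4)*(-5) = 2 - 5/4 = 3/4 ≈ 0.75000)
P = 159198/29 (P = 338*(15 - (-15 - 12)/((11 + 3/4) + 10)) = 338*(15 - (-27)/(47/4 + 10)) = 338*(15 - (-27)/87/4) = 338*(15 - (-27)*4/87) = 338*(15 - 1*(-36/29)) = 338*(15 + 36/29) = 338*(471/29) = 159198/29 ≈ 5489.6)
(39807 + P)/(42605 + 13782) = (39807 + 159198/29)/(42605 + 13782) = (1313601/29)/56387 = (1313601/29)*(1/56387) = 1313601/1635223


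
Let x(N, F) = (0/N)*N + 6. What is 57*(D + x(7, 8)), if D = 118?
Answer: 7068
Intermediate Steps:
x(N, F) = 6 (x(N, F) = 0*N + 6 = 0 + 6 = 6)
57*(D + x(7, 8)) = 57*(118 + 6) = 57*124 = 7068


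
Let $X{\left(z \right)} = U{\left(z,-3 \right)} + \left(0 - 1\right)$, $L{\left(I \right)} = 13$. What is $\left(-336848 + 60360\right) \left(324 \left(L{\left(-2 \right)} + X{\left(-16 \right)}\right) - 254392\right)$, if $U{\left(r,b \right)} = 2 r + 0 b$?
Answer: $72127977536$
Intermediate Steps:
$U{\left(r,b \right)} = 2 r$ ($U{\left(r,b \right)} = 2 r + 0 = 2 r$)
$X{\left(z \right)} = -1 + 2 z$ ($X{\left(z \right)} = 2 z + \left(0 - 1\right) = 2 z - 1 = -1 + 2 z$)
$\left(-336848 + 60360\right) \left(324 \left(L{\left(-2 \right)} + X{\left(-16 \right)}\right) - 254392\right) = \left(-336848 + 60360\right) \left(324 \left(13 + \left(-1 + 2 \left(-16\right)\right)\right) - 254392\right) = - 276488 \left(324 \left(13 - 33\right) - 254392\right) = - 276488 \left(324 \left(-20\right) - 254392\right) = - 276488 \left(-6480 - 254392\right) = \left(-276488\right) \left(-260872\right) = 72127977536$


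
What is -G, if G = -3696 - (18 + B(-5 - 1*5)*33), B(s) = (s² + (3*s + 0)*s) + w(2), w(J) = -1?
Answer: 16881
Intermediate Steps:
B(s) = -1 + 4*s² (B(s) = (s² + (3*s + 0)*s) - 1 = (s² + (3*s)*s) - 1 = (s² + 3*s²) - 1 = 4*s² - 1 = -1 + 4*s²)
G = -16881 (G = -3696 - (18 + (-1 + 4*(-5 - 1*5)²)*33) = -3696 - (18 + (-1 + 4*(-5 - 5)²)*33) = -3696 - (18 + (-1 + 4*(-10)²)*33) = -3696 - (18 + (-1 + 4*100)*33) = -3696 - (18 + (-1 + 400)*33) = -3696 - (18 + 399*33) = -3696 - (18 + 13167) = -3696 - 1*13185 = -3696 - 13185 = -16881)
-G = -1*(-16881) = 16881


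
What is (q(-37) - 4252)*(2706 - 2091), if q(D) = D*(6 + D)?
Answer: -1909575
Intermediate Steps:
(q(-37) - 4252)*(2706 - 2091) = (-37*(6 - 37) - 4252)*(2706 - 2091) = (-37*(-31) - 4252)*615 = (1147 - 4252)*615 = -3105*615 = -1909575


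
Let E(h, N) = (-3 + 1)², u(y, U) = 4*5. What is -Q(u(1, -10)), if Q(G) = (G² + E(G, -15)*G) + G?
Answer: -500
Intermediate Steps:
u(y, U) = 20
E(h, N) = 4 (E(h, N) = (-2)² = 4)
Q(G) = G² + 5*G (Q(G) = (G² + 4*G) + G = G² + 5*G)
-Q(u(1, -10)) = -20*(5 + 20) = -20*25 = -1*500 = -500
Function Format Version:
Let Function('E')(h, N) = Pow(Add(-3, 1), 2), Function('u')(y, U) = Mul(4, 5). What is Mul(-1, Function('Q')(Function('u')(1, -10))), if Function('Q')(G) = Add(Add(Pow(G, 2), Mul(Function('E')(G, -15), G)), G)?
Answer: -500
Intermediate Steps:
Function('u')(y, U) = 20
Function('E')(h, N) = 4 (Function('E')(h, N) = Pow(-2, 2) = 4)
Function('Q')(G) = Add(Pow(G, 2), Mul(5, G)) (Function('Q')(G) = Add(Add(Pow(G, 2), Mul(4, G)), G) = Add(Pow(G, 2), Mul(5, G)))
Mul(-1, Function('Q')(Function('u')(1, -10))) = Mul(-1, Mul(20, Add(5, 20))) = Mul(-1, Mul(20, 25)) = Mul(-1, 500) = -500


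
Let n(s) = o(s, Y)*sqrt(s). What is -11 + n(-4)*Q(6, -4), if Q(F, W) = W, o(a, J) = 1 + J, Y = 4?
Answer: -11 - 40*I ≈ -11.0 - 40.0*I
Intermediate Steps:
n(s) = 5*sqrt(s) (n(s) = (1 + 4)*sqrt(s) = 5*sqrt(s))
-11 + n(-4)*Q(6, -4) = -11 + (5*sqrt(-4))*(-4) = -11 + (5*(2*I))*(-4) = -11 + (10*I)*(-4) = -11 - 40*I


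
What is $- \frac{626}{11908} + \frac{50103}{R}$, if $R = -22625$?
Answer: $- \frac{305394887}{134709250} \approx -2.2671$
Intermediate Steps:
$- \frac{626}{11908} + \frac{50103}{R} = - \frac{626}{11908} + \frac{50103}{-22625} = \left(-626\right) \frac{1}{11908} + 50103 \left(- \frac{1}{22625}\right) = - \frac{313}{5954} - \frac{50103}{22625} = - \frac{305394887}{134709250}$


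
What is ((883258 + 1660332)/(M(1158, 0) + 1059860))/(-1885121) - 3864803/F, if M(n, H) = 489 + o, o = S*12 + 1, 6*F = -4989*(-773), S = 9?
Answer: -157675449456686191/26222758276461159 ≈ -6.0129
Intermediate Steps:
F = 1285499/2 (F = (-4989*(-773))/6 = (1/6)*3856497 = 1285499/2 ≈ 6.4275e+5)
o = 109 (o = 9*12 + 1 = 108 + 1 = 109)
M(n, H) = 598 (M(n, H) = 489 + 109 = 598)
((883258 + 1660332)/(M(1158, 0) + 1059860))/(-1885121) - 3864803/F = ((883258 + 1660332)/(598 + 1059860))/(-1885121) - 3864803/1285499/2 = (2543590/1060458)*(-1/1885121) - 3864803*2/1285499 = (2543590*(1/1060458))*(-1/1885121) - 7729606/1285499 = (25955/10821)*(-1/1885121) - 7729606/1285499 = -25955/20398894341 - 7729606/1285499 = -157675449456686191/26222758276461159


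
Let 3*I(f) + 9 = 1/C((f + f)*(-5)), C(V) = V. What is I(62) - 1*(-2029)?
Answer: 3768359/1860 ≈ 2026.0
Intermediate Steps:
I(f) = -3 - 1/(30*f) (I(f) = -3 + 1/(3*(((f + f)*(-5)))) = -3 + 1/(3*(((2*f)*(-5)))) = -3 + 1/(3*((-10*f))) = -3 + (-1/(10*f))/3 = -3 - 1/(30*f))
I(62) - 1*(-2029) = (-3 - 1/30/62) - 1*(-2029) = (-3 - 1/30*1/62) + 2029 = (-3 - 1/1860) + 2029 = -5581/1860 + 2029 = 3768359/1860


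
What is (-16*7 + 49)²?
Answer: 3969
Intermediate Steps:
(-16*7 + 49)² = (-112 + 49)² = (-63)² = 3969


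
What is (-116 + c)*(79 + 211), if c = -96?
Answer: -61480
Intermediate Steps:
(-116 + c)*(79 + 211) = (-116 - 96)*(79 + 211) = -212*290 = -61480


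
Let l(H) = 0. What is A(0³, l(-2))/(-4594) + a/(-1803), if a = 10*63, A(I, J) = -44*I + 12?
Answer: -485976/1380497 ≈ -0.35203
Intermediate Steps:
A(I, J) = 12 - 44*I
a = 630
A(0³, l(-2))/(-4594) + a/(-1803) = (12 - 44*0³)/(-4594) + 630/(-1803) = (12 - 44*0)*(-1/4594) + 630*(-1/1803) = (12 + 0)*(-1/4594) - 210/601 = 12*(-1/4594) - 210/601 = -6/2297 - 210/601 = -485976/1380497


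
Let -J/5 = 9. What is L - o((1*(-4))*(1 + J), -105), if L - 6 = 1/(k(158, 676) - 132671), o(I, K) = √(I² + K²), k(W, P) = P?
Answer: 791969/131995 - √42001 ≈ -198.94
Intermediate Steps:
J = -45 (J = -5*9 = -45)
L = 791969/131995 (L = 6 + 1/(676 - 132671) = 6 + 1/(-131995) = 6 - 1/131995 = 791969/131995 ≈ 6.0000)
L - o((1*(-4))*(1 + J), -105) = 791969/131995 - √(((1*(-4))*(1 - 45))² + (-105)²) = 791969/131995 - √((-4*(-44))² + 11025) = 791969/131995 - √(176² + 11025) = 791969/131995 - √(30976 + 11025) = 791969/131995 - √42001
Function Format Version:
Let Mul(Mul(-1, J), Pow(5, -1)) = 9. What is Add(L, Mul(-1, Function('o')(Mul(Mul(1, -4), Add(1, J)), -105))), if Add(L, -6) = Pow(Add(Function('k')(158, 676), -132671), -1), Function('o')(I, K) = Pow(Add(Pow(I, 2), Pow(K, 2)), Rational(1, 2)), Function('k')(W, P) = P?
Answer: Add(Rational(791969, 131995), Mul(-1, Pow(42001, Rational(1, 2)))) ≈ -198.94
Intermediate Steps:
J = -45 (J = Mul(-5, 9) = -45)
L = Rational(791969, 131995) (L = Add(6, Pow(Add(676, -132671), -1)) = Add(6, Pow(-131995, -1)) = Add(6, Rational(-1, 131995)) = Rational(791969, 131995) ≈ 6.0000)
Add(L, Mul(-1, Function('o')(Mul(Mul(1, -4), Add(1, J)), -105))) = Add(Rational(791969, 131995), Mul(-1, Pow(Add(Pow(Mul(Mul(1, -4), Add(1, -45)), 2), Pow(-105, 2)), Rational(1, 2)))) = Add(Rational(791969, 131995), Mul(-1, Pow(Add(Pow(Mul(-4, -44), 2), 11025), Rational(1, 2)))) = Add(Rational(791969, 131995), Mul(-1, Pow(Add(Pow(176, 2), 11025), Rational(1, 2)))) = Add(Rational(791969, 131995), Mul(-1, Pow(Add(30976, 11025), Rational(1, 2)))) = Add(Rational(791969, 131995), Mul(-1, Pow(42001, Rational(1, 2))))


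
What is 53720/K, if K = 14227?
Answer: 53720/14227 ≈ 3.7759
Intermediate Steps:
53720/K = 53720/14227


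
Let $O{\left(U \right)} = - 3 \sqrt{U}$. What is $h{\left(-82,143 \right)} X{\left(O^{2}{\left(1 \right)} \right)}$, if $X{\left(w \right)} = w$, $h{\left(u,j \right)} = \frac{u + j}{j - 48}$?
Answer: $\frac{549}{95} \approx 5.7789$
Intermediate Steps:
$h{\left(u,j \right)} = \frac{j + u}{-48 + j}$
$h{\left(-82,143 \right)} X{\left(O^{2}{\left(1 \right)} \right)} = \frac{143 - 82}{-48 + 143} \left(- 3 \sqrt{1}\right)^{2} = \frac{1}{95} \cdot 61 \left(\left(-3\right) 1\right)^{2} = \frac{1}{95} \cdot 61 \left(-3\right)^{2} = \frac{61}{95} \cdot 9 = \frac{549}{95}$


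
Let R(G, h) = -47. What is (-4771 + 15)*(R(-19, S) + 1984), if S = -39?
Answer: -9212372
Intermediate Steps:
(-4771 + 15)*(R(-19, S) + 1984) = (-4771 + 15)*(-47 + 1984) = -4756*1937 = -9212372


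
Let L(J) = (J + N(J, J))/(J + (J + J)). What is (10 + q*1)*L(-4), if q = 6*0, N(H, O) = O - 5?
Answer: 65/6 ≈ 10.833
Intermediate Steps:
N(H, O) = -5 + O
L(J) = (-5 + 2*J)/(3*J) (L(J) = (J + (-5 + J))/(J + (J + J)) = (-5 + 2*J)/(J + 2*J) = (-5 + 2*J)/((3*J)) = (-5 + 2*J)*(1/(3*J)) = (-5 + 2*J)/(3*J))
q = 0
(10 + q*1)*L(-4) = (10 + 0*1)*((⅓)*(-5 + 2*(-4))/(-4)) = (10 + 0)*((⅓)*(-¼)*(-5 - 8)) = 10*((⅓)*(-¼)*(-13)) = 10*(13/12) = 65/6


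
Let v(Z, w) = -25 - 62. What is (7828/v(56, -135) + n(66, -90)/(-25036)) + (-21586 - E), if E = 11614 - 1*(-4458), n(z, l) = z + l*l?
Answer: -41110393553/1089066 ≈ -37748.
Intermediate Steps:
n(z, l) = z + l**2
v(Z, w) = -87
E = 16072 (E = 11614 + 4458 = 16072)
(7828/v(56, -135) + n(66, -90)/(-25036)) + (-21586 - E) = (7828/(-87) + (66 + (-90)**2)/(-25036)) + (-21586 - 1*16072) = (7828*(-1/87) + (66 + 8100)*(-1/25036)) + (-21586 - 16072) = (-7828/87 + 8166*(-1/25036)) - 37658 = (-7828/87 - 4083/12518) - 37658 = -98346125/1089066 - 37658 = -41110393553/1089066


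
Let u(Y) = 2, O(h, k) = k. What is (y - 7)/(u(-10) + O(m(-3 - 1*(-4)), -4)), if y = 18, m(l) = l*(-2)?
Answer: -11/2 ≈ -5.5000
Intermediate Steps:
m(l) = -2*l
(y - 7)/(u(-10) + O(m(-3 - 1*(-4)), -4)) = (18 - 7)/(2 - 4) = 11/(-2) = 11*(-1/2) = -11/2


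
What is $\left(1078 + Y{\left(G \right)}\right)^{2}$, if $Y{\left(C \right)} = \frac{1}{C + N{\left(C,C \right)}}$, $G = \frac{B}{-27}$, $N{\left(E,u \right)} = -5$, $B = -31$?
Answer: $\frac{12563047225}{10816} \approx 1.1615 \cdot 10^{6}$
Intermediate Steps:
$G = \frac{31}{27}$ ($G = - \frac{31}{-27} = \left(-31\right) \left(- \frac{1}{27}\right) = \frac{31}{27} \approx 1.1481$)
$Y{\left(C \right)} = \frac{1}{-5 + C}$ ($Y{\left(C \right)} = \frac{1}{C - 5} = \frac{1}{-5 + C}$)
$\left(1078 + Y{\left(G \right)}\right)^{2} = \left(1078 + \frac{1}{-5 + \frac{31}{27}}\right)^{2} = \left(1078 + \frac{1}{- \frac{104}{27}}\right)^{2} = \left(1078 - \frac{27}{104}\right)^{2} = \left(\frac{112085}{104}\right)^{2} = \frac{12563047225}{10816}$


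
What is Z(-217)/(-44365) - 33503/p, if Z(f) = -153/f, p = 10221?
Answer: -322541812928/98399662305 ≈ -3.2779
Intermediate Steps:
Z(-217)/(-44365) - 33503/p = -153/(-217)/(-44365) - 33503/10221 = -153*(-1/217)*(-1/44365) - 33503*1/10221 = (153/217)*(-1/44365) - 33503/10221 = -153/9627205 - 33503/10221 = -322541812928/98399662305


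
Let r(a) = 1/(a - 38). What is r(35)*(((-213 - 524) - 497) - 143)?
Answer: 459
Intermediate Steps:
r(a) = 1/(-38 + a)
r(35)*(((-213 - 524) - 497) - 143) = (((-213 - 524) - 497) - 143)/(-38 + 35) = ((-737 - 497) - 143)/(-3) = -(-1234 - 143)/3 = -⅓*(-1377) = 459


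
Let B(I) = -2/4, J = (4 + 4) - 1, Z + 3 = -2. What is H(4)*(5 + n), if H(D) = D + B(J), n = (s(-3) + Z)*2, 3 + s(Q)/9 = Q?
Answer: -791/2 ≈ -395.50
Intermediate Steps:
s(Q) = -27 + 9*Q
Z = -5 (Z = -3 - 2 = -5)
J = 7 (J = 8 - 1 = 7)
n = -118 (n = ((-27 + 9*(-3)) - 5)*2 = ((-27 - 27) - 5)*2 = (-54 - 5)*2 = -59*2 = -118)
B(I) = -1/2 (B(I) = -2*1/4 = -1/2)
H(D) = -1/2 + D (H(D) = D - 1/2 = -1/2 + D)
H(4)*(5 + n) = (-1/2 + 4)*(5 - 118) = (7/2)*(-113) = -791/2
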